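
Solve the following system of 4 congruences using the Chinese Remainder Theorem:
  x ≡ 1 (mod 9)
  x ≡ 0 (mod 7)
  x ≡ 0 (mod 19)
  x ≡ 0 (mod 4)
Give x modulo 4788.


Product of moduli M = 9 · 7 · 19 · 4 = 4788.
Merge one congruence at a time:
  Start: x ≡ 1 (mod 9).
  Combine with x ≡ 0 (mod 7); new modulus lcm = 63.
    Write x = 1 + 9·t and substitute into x ≡ 0 (mod 7): 9·t ≡ 0 − 1 = -1 (mod 7).
    Reduce coefficients mod 7: 2·t ≡ 6 (mod 7).
    The inverse of 2 mod 7 is 4 (since 2·4 = 8 = 1·7 + 1), so t ≡ 4·6 = 24 ≡ 3 (mod 7).
    Then x = 1 + 9·3 = 28, valid modulo lcm(9, 7) = 63: x ≡ 28 (mod 63).
  Combine with x ≡ 0 (mod 19); new modulus lcm = 1197.
    Write x = 28 + 63·t and substitute into x ≡ 0 (mod 19): 63·t ≡ 0 − 28 = -28 (mod 19).
    Reduce coefficients mod 19: 6·t ≡ 10 (mod 19).
    The inverse of 6 mod 19 is 16 (since 6·16 = 96 = 5·19 + 1), so t ≡ 16·10 = 160 ≡ 8 (mod 19).
    Then x = 28 + 63·8 = 532, valid modulo lcm(63, 19) = 1197: x ≡ 532 (mod 1197).
  Combine with x ≡ 0 (mod 4); new modulus lcm = 4788.
    Write x = 532 + 1197·t and substitute into x ≡ 0 (mod 4): 1197·t ≡ 0 − 532 = -532 (mod 4).
    Reduce coefficients mod 4: 1·t ≡ 0 (mod 4).
    So t ≡ 0 (mod 4).
    Then x = 532 + 1197·0 = 532, valid modulo lcm(1197, 4) = 4788: x ≡ 532 (mod 4788).
Verify against each original: 532 mod 9 = 1, 532 mod 7 = 0, 532 mod 19 = 0, 532 mod 4 = 0.

x ≡ 532 (mod 4788).


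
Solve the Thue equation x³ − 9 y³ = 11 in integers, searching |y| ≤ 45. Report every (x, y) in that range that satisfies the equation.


The equation is x³ - 9y³ = 11. For fixed y, x³ = 9·y³ + 11, so a solution requires the RHS to be a perfect cube.
Strategy: iterate y from -45 to 45, compute RHS = 9·y³ + 11, and check whether it is a (positive or negative) perfect cube.
Check small values of y:
  y = 0: RHS = 11 is not a perfect cube.
  y = 1: RHS = 20 is not a perfect cube.
  y = -1: RHS = 2 is not a perfect cube.
  y = 2: RHS = 83 is not a perfect cube.
  y = -2: RHS = -61 is not a perfect cube.
  y = 3: RHS = 254 is not a perfect cube.
  y = -3: RHS = -232 is not a perfect cube.
Continuing the search up to |y| = 45 finds no solutions either.
No (x, y) in the scanned range satisfies the equation.

No integer solutions with |y| ≤ 45.


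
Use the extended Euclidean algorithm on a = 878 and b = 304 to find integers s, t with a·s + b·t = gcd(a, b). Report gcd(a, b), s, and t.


Euclidean algorithm on (878, 304) — divide until remainder is 0:
  878 = 2 · 304 + 270
  304 = 1 · 270 + 34
  270 = 7 · 34 + 32
  34 = 1 · 32 + 2
  32 = 16 · 2 + 0
gcd(878, 304) = 2.
Track Bezout coefficients alongside the remainders: start with r₀ = 878 = a·1 + b·0 (s = 1, t = 0) and r₁ = 304 = a·0 + b·1 (s = 0, t = 1); each new remainder r_{k+1} = r_{k-1} − q_k·r_k inherits s_{k+1} = s_{k-1} − q_k·s_k, t_{k+1} = t_{k-1} − q_k·t_k, so r_k = a·s_k + b·t_k at every step:
  q = 2: r = 270, s = 1 − 2·0 = 1, t = 0 − 2·1 = -2  (check: 878·1 + 304·(-2) = 270)
  q = 1: r = 34, s = 0 − 1·1 = -1, t = 1 − 1·(-2) = 3  (check: 878·(-1) + 304·3 = 34)
  q = 7: r = 32, s = 1 − 7·(-1) = 8, t = -2 − 7·3 = -23  (check: 878·8 + 304·(-23) = 32)
  q = 1: r = 2, s = -1 − 1·8 = -9, t = 3 − 1·(-23) = 26  (check: 878·(-9) + 304·26 = 2)
The row with r = 2 (the gcd) gives the Bezout coefficients s = -9, t = 26.
Result: 878 · (-9) + 304 · (26) = 2.

gcd(878, 304) = 2; s = -9, t = 26 (check: 878·(-9) + 304·26 = 2).


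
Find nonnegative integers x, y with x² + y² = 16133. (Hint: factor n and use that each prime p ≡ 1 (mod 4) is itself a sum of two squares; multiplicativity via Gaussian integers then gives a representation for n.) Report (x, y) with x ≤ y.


Step 1: Factor n = 16133 = 13 · 17 · 73.
Step 2: Check the mod-4 condition on each prime factor: 13 ≡ 1 (mod 4), exponent 1; 17 ≡ 1 (mod 4), exponent 1; 73 ≡ 1 (mod 4), exponent 1.
All primes ≡ 3 (mod 4) appear to even exponent (or don't appear), so by the two-squares theorem n IS expressible as a sum of two squares.
Step 3: Build a representation. Here n = 13 · 17 · 73 is a product of primes ≡ 1 (mod 4). Each prime p ≡ 1 (mod 4) is itself a sum of two squares; find a² by testing p − a² for a perfect square:
  13: 13 − 1² = 12, 13 − 2² = 9 = 3² ⇒ 13 = 2² + 3².
  17: 17 − 1² = 16 = 4² ⇒ 17 = 1² + 4².
  73: 73 − 1² = 72, 73 − 2² = 69, 73 − 3² = 64 = 8² ⇒ 73 = 3² + 8².
  Combine using the Brahmagupta–Fibonacci identity (a² + b²)(c² + d²) = (ac − bd)² + (ad + bc)² = (ac + bd)² + (ad − bc)²:
  13 · 17 = 221: from (2² + 3²)(1² + 4²), take (2·1 − 3·4, 2·4 + 3·1) = (2 − 12, 8 + 3) = (-10, 11); dropping signs (only squares matter) gives (10, 11); check 10² + 11² = 100 + 121 = 221 ✓.
  221 · 73 = 16133: from (10² + 11²)(3² + 8²), take (10·3 − 11·8, 10·8 + 11·3) = (30 − 88, 80 + 33) = (-58, 113); dropping signs (only squares matter) gives (58, 113); check 58² + 113² = 3364 + 12769 = 16133 ✓.
Step 4: Order so x ≤ y and verify: 58² + 113² = 3364 + 12769 = 16133 = n. ✓

n = 16133 = 58² + 113² (one valid representation with x ≤ y).


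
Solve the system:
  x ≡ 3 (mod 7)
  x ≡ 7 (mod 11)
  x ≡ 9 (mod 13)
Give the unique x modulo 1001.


Moduli 7, 11, 13 are pairwise coprime; by CRT there is a unique solution modulo M = 7 · 11 · 13 = 1001.
Solve pairwise, accumulating the modulus:
  Start with x ≡ 3 (mod 7).
  Combine with x ≡ 7 (mod 11): since gcd(7, 11) = 1, we get a unique residue mod 77.
    Write x = 3 + 7·t and substitute into x ≡ 7 (mod 11): 7·t ≡ 7 − 3 = 4 (mod 11).
    The inverse of 7 mod 11 is 8 (since 7·8 = 56 = 5·11 + 1), so t ≡ 8·4 = 32 ≡ 10 (mod 11).
    Then x = 3 + 7·10 = 73, valid modulo lcm(7, 11) = 77: x ≡ 73 (mod 77).
  Combine with x ≡ 9 (mod 13): since gcd(77, 13) = 1, we get a unique residue mod 1001.
    Write x = 73 + 77·t and substitute into x ≡ 9 (mod 13): 77·t ≡ 9 − 73 = -64 (mod 13).
    Reduce coefficients mod 13: 12·t ≡ 1 (mod 13).
    The inverse of 12 mod 13 is 12 (since 12·12 = 144 = 11·13 + 1), so t ≡ 12·1 = 12 ≡ 12 (mod 13).
    Then x = 73 + 77·12 = 997, valid modulo lcm(77, 13) = 1001: x ≡ 997 (mod 1001).
Verify: 997 mod 7 = 3 ✓, 997 mod 11 = 7 ✓, 997 mod 13 = 9 ✓.

x ≡ 997 (mod 1001).


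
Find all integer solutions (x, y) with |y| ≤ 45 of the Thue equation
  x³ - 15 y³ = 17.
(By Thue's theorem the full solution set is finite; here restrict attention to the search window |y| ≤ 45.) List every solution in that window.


The equation is x³ - 15y³ = 17. For fixed y, x³ = 15·y³ + 17, so a solution requires the RHS to be a perfect cube.
Strategy: iterate y from -45 to 45, compute RHS = 15·y³ + 17, and check whether it is a (positive or negative) perfect cube.
Check small values of y:
  y = 0: RHS = 17 is not a perfect cube.
  y = 1: RHS = 32 is not a perfect cube.
  y = -1: RHS = 2 is not a perfect cube.
  y = 2: RHS = 137 is not a perfect cube.
  y = -2: RHS = -103 is not a perfect cube.
  y = 3: RHS = 422 is not a perfect cube.
  y = -3: RHS = -388 is not a perfect cube.
Continuing the search up to |y| = 45 finds no solutions either.
No (x, y) in the scanned range satisfies the equation.

No integer solutions with |y| ≤ 45.


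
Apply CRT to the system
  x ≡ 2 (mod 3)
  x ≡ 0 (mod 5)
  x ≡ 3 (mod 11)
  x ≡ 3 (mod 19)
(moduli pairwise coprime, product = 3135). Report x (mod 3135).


Product of moduli M = 3 · 5 · 11 · 19 = 3135.
Merge one congruence at a time:
  Start: x ≡ 2 (mod 3).
  Combine with x ≡ 0 (mod 5); new modulus lcm = 15.
    Write x = 2 + 3·t and substitute into x ≡ 0 (mod 5): 3·t ≡ 0 − 2 = -2 (mod 5).
    Reduce coefficients mod 5: 3·t ≡ 3 (mod 5).
    The inverse of 3 mod 5 is 2 (since 3·2 = 6 = 1·5 + 1), so t ≡ 2·3 = 6 ≡ 1 (mod 5).
    Then x = 2 + 3·1 = 5, valid modulo lcm(3, 5) = 15: x ≡ 5 (mod 15).
  Combine with x ≡ 3 (mod 11); new modulus lcm = 165.
    Write x = 5 + 15·t and substitute into x ≡ 3 (mod 11): 15·t ≡ 3 − 5 = -2 (mod 11).
    Reduce coefficients mod 11: 4·t ≡ 9 (mod 11).
    The inverse of 4 mod 11 is 3 (since 4·3 = 12 = 1·11 + 1), so t ≡ 3·9 = 27 ≡ 5 (mod 11).
    Then x = 5 + 15·5 = 80, valid modulo lcm(15, 11) = 165: x ≡ 80 (mod 165).
  Combine with x ≡ 3 (mod 19); new modulus lcm = 3135.
    Write x = 80 + 165·t and substitute into x ≡ 3 (mod 19): 165·t ≡ 3 − 80 = -77 (mod 19).
    Reduce coefficients mod 19: 13·t ≡ 18 (mod 19).
    The inverse of 13 mod 19 is 3 (since 13·3 = 39 = 2·19 + 1), so t ≡ 3·18 = 54 ≡ 16 (mod 19).
    Then x = 80 + 165·16 = 2720, valid modulo lcm(165, 19) = 3135: x ≡ 2720 (mod 3135).
Verify against each original: 2720 mod 3 = 2, 2720 mod 5 = 0, 2720 mod 11 = 3, 2720 mod 19 = 3.

x ≡ 2720 (mod 3135).


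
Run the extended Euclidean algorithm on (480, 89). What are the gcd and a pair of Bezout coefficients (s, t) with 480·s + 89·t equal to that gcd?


Euclidean algorithm on (480, 89) — divide until remainder is 0:
  480 = 5 · 89 + 35
  89 = 2 · 35 + 19
  35 = 1 · 19 + 16
  19 = 1 · 16 + 3
  16 = 5 · 3 + 1
  3 = 3 · 1 + 0
gcd(480, 89) = 1.
Track Bezout coefficients alongside the remainders: start with r₀ = 480 = a·1 + b·0 (s = 1, t = 0) and r₁ = 89 = a·0 + b·1 (s = 0, t = 1); each new remainder r_{k+1} = r_{k-1} − q_k·r_k inherits s_{k+1} = s_{k-1} − q_k·s_k, t_{k+1} = t_{k-1} − q_k·t_k, so r_k = a·s_k + b·t_k at every step:
  q = 5: r = 35, s = 1 − 5·0 = 1, t = 0 − 5·1 = -5  (check: 480·1 + 89·(-5) = 35)
  q = 2: r = 19, s = 0 − 2·1 = -2, t = 1 − 2·(-5) = 11  (check: 480·(-2) + 89·11 = 19)
  q = 1: r = 16, s = 1 − 1·(-2) = 3, t = -5 − 1·11 = -16  (check: 480·3 + 89·(-16) = 16)
  q = 1: r = 3, s = -2 − 1·3 = -5, t = 11 − 1·(-16) = 27  (check: 480·(-5) + 89·27 = 3)
  q = 5: r = 1, s = 3 − 5·(-5) = 28, t = -16 − 5·27 = -151  (check: 480·28 + 89·(-151) = 1)
The row with r = 1 (the gcd) gives the Bezout coefficients s = 28, t = -151.
Result: 480 · (28) + 89 · (-151) = 1.

gcd(480, 89) = 1; s = 28, t = -151 (check: 480·28 + 89·(-151) = 1).


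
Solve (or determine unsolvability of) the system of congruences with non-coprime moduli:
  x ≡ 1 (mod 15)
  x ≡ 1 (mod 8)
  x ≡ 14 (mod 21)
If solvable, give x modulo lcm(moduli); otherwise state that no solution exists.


Moduli 15, 8, 21 are not pairwise coprime, so CRT works modulo lcm(m_i) when all pairwise compatibility conditions hold.
Pairwise compatibility: gcd(m_i, m_j) must divide a_i - a_j for every pair.
Merge one congruence at a time:
  Start: x ≡ 1 (mod 15).
  Combine with x ≡ 1 (mod 8): gcd(15, 8) = 1; 1 - 1 = 0, which IS divisible by 1, so compatible.
    Write x = 1 + 15·t and substitute into x ≡ 1 (mod 8): 15·t ≡ 1 − 1 = 0 (mod 8).
    Reduce coefficients mod 8: 7·t ≡ 0 (mod 8).
    The inverse of 7 mod 8 is 7 (since 7·7 = 49 = 6·8 + 1), so t ≡ 7·0 = 0 ≡ 0 (mod 8).
    Then x = 1 + 15·0 = 1, valid modulo lcm(15, 8) = 120: x ≡ 1 (mod 120).
  Combine with x ≡ 14 (mod 21): gcd(120, 21) = 3, and 14 - 1 = 13 is NOT divisible by 3.
    ⇒ system is inconsistent (no integer solution).

No solution (the system is inconsistent).


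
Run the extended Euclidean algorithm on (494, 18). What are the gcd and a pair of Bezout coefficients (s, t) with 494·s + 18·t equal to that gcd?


Euclidean algorithm on (494, 18) — divide until remainder is 0:
  494 = 27 · 18 + 8
  18 = 2 · 8 + 2
  8 = 4 · 2 + 0
gcd(494, 18) = 2.
Track Bezout coefficients alongside the remainders: start with r₀ = 494 = a·1 + b·0 (s = 1, t = 0) and r₁ = 18 = a·0 + b·1 (s = 0, t = 1); each new remainder r_{k+1} = r_{k-1} − q_k·r_k inherits s_{k+1} = s_{k-1} − q_k·s_k, t_{k+1} = t_{k-1} − q_k·t_k, so r_k = a·s_k + b·t_k at every step:
  q = 27: r = 8, s = 1 − 27·0 = 1, t = 0 − 27·1 = -27  (check: 494·1 + 18·(-27) = 8)
  q = 2: r = 2, s = 0 − 2·1 = -2, t = 1 − 2·(-27) = 55  (check: 494·(-2) + 18·55 = 2)
The row with r = 2 (the gcd) gives the Bezout coefficients s = -2, t = 55.
Result: 494 · (-2) + 18 · (55) = 2.

gcd(494, 18) = 2; s = -2, t = 55 (check: 494·(-2) + 18·55 = 2).


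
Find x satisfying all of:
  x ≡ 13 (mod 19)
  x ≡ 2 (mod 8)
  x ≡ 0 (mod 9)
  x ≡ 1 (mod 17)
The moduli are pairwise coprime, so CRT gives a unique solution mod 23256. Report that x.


Product of moduli M = 19 · 8 · 9 · 17 = 23256.
Merge one congruence at a time:
  Start: x ≡ 13 (mod 19).
  Combine with x ≡ 2 (mod 8); new modulus lcm = 152.
    Write x = 13 + 19·t and substitute into x ≡ 2 (mod 8): 19·t ≡ 2 − 13 = -11 (mod 8).
    Reduce coefficients mod 8: 3·t ≡ 5 (mod 8).
    The inverse of 3 mod 8 is 3 (since 3·3 = 9 = 1·8 + 1), so t ≡ 3·5 = 15 ≡ 7 (mod 8).
    Then x = 13 + 19·7 = 146, valid modulo lcm(19, 8) = 152: x ≡ 146 (mod 152).
  Combine with x ≡ 0 (mod 9); new modulus lcm = 1368.
    Write x = 146 + 152·t and substitute into x ≡ 0 (mod 9): 152·t ≡ 0 − 146 = -146 (mod 9).
    Reduce coefficients mod 9: 8·t ≡ 7 (mod 9).
    The inverse of 8 mod 9 is 8 (since 8·8 = 64 = 7·9 + 1), so t ≡ 8·7 = 56 ≡ 2 (mod 9).
    Then x = 146 + 152·2 = 450, valid modulo lcm(152, 9) = 1368: x ≡ 450 (mod 1368).
  Combine with x ≡ 1 (mod 17); new modulus lcm = 23256.
    Write x = 450 + 1368·t and substitute into x ≡ 1 (mod 17): 1368·t ≡ 1 − 450 = -449 (mod 17).
    Reduce coefficients mod 17: 8·t ≡ 10 (mod 17).
    The inverse of 8 mod 17 is 15 (since 8·15 = 120 = 7·17 + 1), so t ≡ 15·10 = 150 ≡ 14 (mod 17).
    Then x = 450 + 1368·14 = 19602, valid modulo lcm(1368, 17) = 23256: x ≡ 19602 (mod 23256).
Verify against each original: 19602 mod 19 = 13, 19602 mod 8 = 2, 19602 mod 9 = 0, 19602 mod 17 = 1.

x ≡ 19602 (mod 23256).


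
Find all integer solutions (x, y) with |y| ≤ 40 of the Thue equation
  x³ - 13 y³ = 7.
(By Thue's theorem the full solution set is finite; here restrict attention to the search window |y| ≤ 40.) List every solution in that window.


The equation is x³ - 13y³ = 7. For fixed y, x³ = 13·y³ + 7, so a solution requires the RHS to be a perfect cube.
Strategy: iterate y from -40 to 40, compute RHS = 13·y³ + 7, and check whether it is a (positive or negative) perfect cube.
Check small values of y:
  y = 0: RHS = 7 is not a perfect cube.
  y = 1: RHS = 20 is not a perfect cube.
  y = -1: RHS = -6 is not a perfect cube.
  y = 2: RHS = 111 is not a perfect cube.
  y = -2: RHS = -97 is not a perfect cube.
  y = 3: RHS = 358 is not a perfect cube.
  y = -3: RHS = -344 is not a perfect cube.
Continuing the search up to |y| = 40 finds no solutions either.
No (x, y) in the scanned range satisfies the equation.

No integer solutions with |y| ≤ 40.


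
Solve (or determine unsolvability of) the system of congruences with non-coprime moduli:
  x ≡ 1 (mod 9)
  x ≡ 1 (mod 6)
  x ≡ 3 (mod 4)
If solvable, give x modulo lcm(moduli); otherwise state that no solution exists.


Moduli 9, 6, 4 are not pairwise coprime, so CRT works modulo lcm(m_i) when all pairwise compatibility conditions hold.
Pairwise compatibility: gcd(m_i, m_j) must divide a_i - a_j for every pair.
Merge one congruence at a time:
  Start: x ≡ 1 (mod 9).
  Combine with x ≡ 1 (mod 6): gcd(9, 6) = 3; 1 - 1 = 0, which IS divisible by 3, so compatible.
    Write x = 1 + 9·t and substitute into x ≡ 1 (mod 6): 9·t ≡ 1 − 1 = 0 (mod 6).
    Divide the congruence (and modulus) by g = 3: 3·t ≡ 0 (mod 2).
    Reduce coefficients mod 2: 1·t ≡ 0 (mod 2).
    So t ≡ 0 (mod 2).
    Then x = 1 + 9·0 = 1, valid modulo lcm(9, 6) = 18: x ≡ 1 (mod 18).
  Combine with x ≡ 3 (mod 4): gcd(18, 4) = 2; 3 - 1 = 2, which IS divisible by 2, so compatible.
    Write x = 1 + 18·t and substitute into x ≡ 3 (mod 4): 18·t ≡ 3 − 1 = 2 (mod 4).
    Divide the congruence (and modulus) by g = 2: 9·t ≡ 1 (mod 2).
    Reduce coefficients mod 2: 1·t ≡ 1 (mod 2).
    So t ≡ 1 (mod 2).
    Then x = 1 + 18·1 = 19, valid modulo lcm(18, 4) = 36: x ≡ 19 (mod 36).
Verify: 19 mod 9 = 1, 19 mod 6 = 1, 19 mod 4 = 3.

x ≡ 19 (mod 36).


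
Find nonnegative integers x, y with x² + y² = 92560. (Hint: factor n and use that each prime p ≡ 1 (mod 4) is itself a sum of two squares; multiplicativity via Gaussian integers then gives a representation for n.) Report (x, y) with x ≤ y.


Step 1: Factor n = 92560 = 2^4 · 5 · 13 · 89.
Step 2: Check the mod-4 condition on each prime factor: 2 = 2 (special); 5 ≡ 1 (mod 4), exponent 1; 13 ≡ 1 (mod 4), exponent 1; 89 ≡ 1 (mod 4), exponent 1.
All primes ≡ 3 (mod 4) appear to even exponent (or don't appear), so by the two-squares theorem n IS expressible as a sum of two squares.
Step 3: Build a representation. Group n = k² · m with k = 4 and m = 5 · 13 · 89 = 5785 (a product of primes ≡ 1 (mod 4)); a representation of m scales to one of n via (k·x)² + (k·y)² = k²(x² + y²). Each prime p ≡ 1 (mod 4) is itself a sum of two squares; find a² by testing p − a² for a perfect square:
  5: 5 − 1² = 4 = 2² ⇒ 5 = 1² + 2².
  13: 13 − 1² = 12, 13 − 2² = 9 = 3² ⇒ 13 = 2² + 3².
  89: 89 − 1² = 88, 89 − 2² = 85, 89 − 3² = 80, 89 − 4² = 73, 89 − 5² = 64 = 8² ⇒ 89 = 5² + 8².
  Combine using the Brahmagupta–Fibonacci identity (a² + b²)(c² + d²) = (ac − bd)² + (ad + bc)² = (ac + bd)² + (ad − bc)²:
  5 · 13 = 65: from (1² + 2²)(2² + 3²), take (1·2 − 2·3, 1·3 + 2·2) = (2 − 6, 3 + 4) = (-4, 7); dropping signs (only squares matter) gives (4, 7); check 4² + 7² = 16 + 49 = 65 ✓.
  65 · 89 = 5785: from (4² + 7²)(5² + 8²), take (4·5 − 7·8, 4·8 + 7·5) = (20 − 56, 32 + 35) = (-36, 67); dropping signs (only squares matter) gives (36, 67); check 36² + 67² = 1296 + 4489 = 5785 ✓.
  Scale by k = 4: (4·36, 4·67) = (144, 268).
Step 4: Order so x ≤ y and verify: 144² + 268² = 20736 + 71824 = 92560 = n. ✓

n = 92560 = 144² + 268² (one valid representation with x ≤ y).


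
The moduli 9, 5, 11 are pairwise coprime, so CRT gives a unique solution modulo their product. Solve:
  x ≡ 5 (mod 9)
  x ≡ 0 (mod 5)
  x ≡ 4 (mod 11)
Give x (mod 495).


Moduli 9, 5, 11 are pairwise coprime; by CRT there is a unique solution modulo M = 9 · 5 · 11 = 495.
Solve pairwise, accumulating the modulus:
  Start with x ≡ 5 (mod 9).
  Combine with x ≡ 0 (mod 5): since gcd(9, 5) = 1, we get a unique residue mod 45.
    Write x = 5 + 9·t and substitute into x ≡ 0 (mod 5): 9·t ≡ 0 − 5 = -5 (mod 5).
    Reduce coefficients mod 5: 4·t ≡ 0 (mod 5).
    The inverse of 4 mod 5 is 4 (since 4·4 = 16 = 3·5 + 1), so t ≡ 4·0 = 0 ≡ 0 (mod 5).
    Then x = 5 + 9·0 = 5, valid modulo lcm(9, 5) = 45: x ≡ 5 (mod 45).
  Combine with x ≡ 4 (mod 11): since gcd(45, 11) = 1, we get a unique residue mod 495.
    Write x = 5 + 45·t and substitute into x ≡ 4 (mod 11): 45·t ≡ 4 − 5 = -1 (mod 11).
    Reduce coefficients mod 11: 1·t ≡ 10 (mod 11).
    So t ≡ 10 (mod 11).
    Then x = 5 + 45·10 = 455, valid modulo lcm(45, 11) = 495: x ≡ 455 (mod 495).
Verify: 455 mod 9 = 5 ✓, 455 mod 5 = 0 ✓, 455 mod 11 = 4 ✓.

x ≡ 455 (mod 495).


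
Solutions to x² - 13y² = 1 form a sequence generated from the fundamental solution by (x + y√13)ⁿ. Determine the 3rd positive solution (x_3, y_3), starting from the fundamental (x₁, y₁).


Step 1: Find the fundamental solution (x₁, y₁) of x² - 13y² = 1.
  Expand √13 as a continued fraction. a₀ = ⌊√13⌋ = 3; iterate m_{k+1} = d_k·a_k − m_k, d_{k+1} = (13 − m_{k+1}²)/d_k, a_{k+1} = ⌊(a₀ + m_{k+1})/d_{k+1}⌋ (starting m₀ = 0, d₀ = 1), with convergents p_k = a_k·p_{k-1} + p_{k-2}, q_k = a_k·q_{k-1} + q_{k-2} (p₋₁ = 1, q₋₁ = 0):
  k = 0: a₀ = 3; p₀/q₀ = 3/1; p₀² − 13·q₀² = 9 − 13 = -4.
  k = 1: m = 3, d = 4, a = ⌊(3 + 3)/4⌋ = 1; p/q = (1·3 + 1)/(1·1 + 0) = 4/1; p² − 13·q² = 16 − 13 = 3.
  k = 2: m = 1, d = 3, a = ⌊(3 + 1)/3⌋ = 1; p/q = (1·4 + 3)/(1·1 + 1) = 7/2; p² − 13·q² = 49 − 52 = -3.
  k = 3: m = 2, d = 3, a = ⌊(3 + 2)/3⌋ = 1; p/q = (1·7 + 4)/(1·2 + 1) = 11/3; p² − 13·q² = 121 − 117 = 4.
  k = 4: m = 1, d = 4, a = ⌊(3 + 1)/4⌋ = 1; p/q = (1·11 + 7)/(1·3 + 2) = 18/5; p² − 13·q² = 324 − 325 = -1.
  k = 5: m = 3, d = 1, a = ⌊(3 + 3)/1⌋ = 6; p/q = (6·18 + 11)/(6·5 + 3) = 119/33; p² − 13·q² = 14161 − 14157 = 4.
  k = 6: m = 3, d = 4, a = ⌊(3 + 3)/4⌋ = 1; p/q = (1·119 + 18)/(1·33 + 5) = 137/38; p² − 13·q² = 18769 − 18772 = -3.
  k = 7: m = 1, d = 3, a = ⌊(3 + 1)/3⌋ = 1; p/q = (1·137 + 119)/(1·38 + 33) = 256/71; p² − 13·q² = 65536 − 65533 = 3.
  k = 8: m = 2, d = 3, a = ⌊(3 + 2)/3⌋ = 1; p/q = (1·256 + 137)/(1·71 + 38) = 393/109; p² − 13·q² = 154449 − 154453 = -4.
  k = 9: m = 1, d = 4, a = ⌊(3 + 1)/4⌋ = 1; p/q = (1·393 + 256)/(1·109 + 71) = 649/180; p² − 13·q² = 421201 − 421200 = 1.
  The first convergent with p² − 13·q² = 1 gives the fundamental solution (x₁, y₁) = (649, 180).
Step 2: Apply the recurrence (x_{n+1}, y_{n+1}) = (x₁x_n + 13y₁y_n, x₁y_n + y₁x_n) repeatedly.
  From (x_1, y_1) = (649, 180): x_2 = 649·649 + 13·180·180 = 842401; y_2 = 649·180 + 180·649 = 233640.
  From (x_2, y_2) = (842401, 233640): x_3 = 649·842401 + 13·180·233640 = 1093435849; y_3 = 649·233640 + 180·842401 = 303264540.
Step 3: Verify x_3² - 13·y_3² = 1195601955878350801 - 1195601955878350800 = 1 (should be 1). ✓

(x_1, y_1) = (649, 180); (x_3, y_3) = (1093435849, 303264540).


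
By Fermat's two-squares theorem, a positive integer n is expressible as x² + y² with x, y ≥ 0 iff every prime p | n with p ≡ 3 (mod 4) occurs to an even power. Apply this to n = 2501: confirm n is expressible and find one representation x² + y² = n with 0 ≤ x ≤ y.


Step 1: Factor n = 2501 = 41 · 61.
Step 2: Check the mod-4 condition on each prime factor: 41 ≡ 1 (mod 4), exponent 1; 61 ≡ 1 (mod 4), exponent 1.
All primes ≡ 3 (mod 4) appear to even exponent (or don't appear), so by the two-squares theorem n IS expressible as a sum of two squares.
Step 3: Build a representation. Here n = 41 · 61 is a product of primes ≡ 1 (mod 4). Each prime p ≡ 1 (mod 4) is itself a sum of two squares; find a² by testing p − a² for a perfect square:
  41: 41 − 1² = 40, 41 − 2² = 37, 41 − 3² = 32, 41 − 4² = 25 = 5² ⇒ 41 = 4² + 5².
  61: 61 − 1² = 60, 61 − 2² = 57, 61 − 3² = 52, 61 − 4² = 45, 61 − 5² = 36 = 6² ⇒ 61 = 5² + 6².
  Combine using the Brahmagupta–Fibonacci identity (a² + b²)(c² + d²) = (ac − bd)² + (ad + bc)² = (ac + bd)² + (ad − bc)²:
  41 · 61 = 2501: from (4² + 5²)(5² + 6²), take (4·5 − 5·6, 4·6 + 5·5) = (20 − 30, 24 + 25) = (-10, 49); dropping signs (only squares matter) gives (10, 49); check 10² + 49² = 100 + 2401 = 2501 ✓.
Step 4: Order so x ≤ y and verify: 10² + 49² = 100 + 2401 = 2501 = n. ✓

n = 2501 = 10² + 49² (one valid representation with x ≤ y).


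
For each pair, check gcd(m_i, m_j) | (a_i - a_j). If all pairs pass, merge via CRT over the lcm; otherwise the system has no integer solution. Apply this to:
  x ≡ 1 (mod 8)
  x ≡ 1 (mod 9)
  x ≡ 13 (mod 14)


Moduli 8, 9, 14 are not pairwise coprime, so CRT works modulo lcm(m_i) when all pairwise compatibility conditions hold.
Pairwise compatibility: gcd(m_i, m_j) must divide a_i - a_j for every pair.
Merge one congruence at a time:
  Start: x ≡ 1 (mod 8).
  Combine with x ≡ 1 (mod 9): gcd(8, 9) = 1; 1 - 1 = 0, which IS divisible by 1, so compatible.
    Write x = 1 + 8·t and substitute into x ≡ 1 (mod 9): 8·t ≡ 1 − 1 = 0 (mod 9).
    The inverse of 8 mod 9 is 8 (since 8·8 = 64 = 7·9 + 1), so t ≡ 8·0 = 0 ≡ 0 (mod 9).
    Then x = 1 + 8·0 = 1, valid modulo lcm(8, 9) = 72: x ≡ 1 (mod 72).
  Combine with x ≡ 13 (mod 14): gcd(72, 14) = 2; 13 - 1 = 12, which IS divisible by 2, so compatible.
    Write x = 1 + 72·t and substitute into x ≡ 13 (mod 14): 72·t ≡ 13 − 1 = 12 (mod 14).
    Divide the congruence (and modulus) by g = 2: 36·t ≡ 6 (mod 7).
    Reduce coefficients mod 7: 1·t ≡ 6 (mod 7).
    So t ≡ 6 (mod 7).
    Then x = 1 + 72·6 = 433, valid modulo lcm(72, 14) = 504: x ≡ 433 (mod 504).
Verify: 433 mod 8 = 1, 433 mod 9 = 1, 433 mod 14 = 13.

x ≡ 433 (mod 504).


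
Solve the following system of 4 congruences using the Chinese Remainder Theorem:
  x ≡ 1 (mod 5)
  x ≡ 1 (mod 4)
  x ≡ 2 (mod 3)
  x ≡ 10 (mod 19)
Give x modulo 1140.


Product of moduli M = 5 · 4 · 3 · 19 = 1140.
Merge one congruence at a time:
  Start: x ≡ 1 (mod 5).
  Combine with x ≡ 1 (mod 4); new modulus lcm = 20.
    Write x = 1 + 5·t and substitute into x ≡ 1 (mod 4): 5·t ≡ 1 − 1 = 0 (mod 4).
    Reduce coefficients mod 4: 1·t ≡ 0 (mod 4).
    So t ≡ 0 (mod 4).
    Then x = 1 + 5·0 = 1, valid modulo lcm(5, 4) = 20: x ≡ 1 (mod 20).
  Combine with x ≡ 2 (mod 3); new modulus lcm = 60.
    Write x = 1 + 20·t and substitute into x ≡ 2 (mod 3): 20·t ≡ 2 − 1 = 1 (mod 3).
    Reduce coefficients mod 3: 2·t ≡ 1 (mod 3).
    The inverse of 2 mod 3 is 2 (since 2·2 = 4 = 1·3 + 1), so t ≡ 2·1 = 2 ≡ 2 (mod 3).
    Then x = 1 + 20·2 = 41, valid modulo lcm(20, 3) = 60: x ≡ 41 (mod 60).
  Combine with x ≡ 10 (mod 19); new modulus lcm = 1140.
    Write x = 41 + 60·t and substitute into x ≡ 10 (mod 19): 60·t ≡ 10 − 41 = -31 (mod 19).
    Reduce coefficients mod 19: 3·t ≡ 7 (mod 19).
    The inverse of 3 mod 19 is 13 (since 3·13 = 39 = 2·19 + 1), so t ≡ 13·7 = 91 ≡ 15 (mod 19).
    Then x = 41 + 60·15 = 941, valid modulo lcm(60, 19) = 1140: x ≡ 941 (mod 1140).
Verify against each original: 941 mod 5 = 1, 941 mod 4 = 1, 941 mod 3 = 2, 941 mod 19 = 10.

x ≡ 941 (mod 1140).


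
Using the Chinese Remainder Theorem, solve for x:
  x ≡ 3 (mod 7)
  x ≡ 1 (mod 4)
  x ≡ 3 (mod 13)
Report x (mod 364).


Moduli 7, 4, 13 are pairwise coprime; by CRT there is a unique solution modulo M = 7 · 4 · 13 = 364.
Solve pairwise, accumulating the modulus:
  Start with x ≡ 3 (mod 7).
  Combine with x ≡ 1 (mod 4): since gcd(7, 4) = 1, we get a unique residue mod 28.
    Write x = 3 + 7·t and substitute into x ≡ 1 (mod 4): 7·t ≡ 1 − 3 = -2 (mod 4).
    Reduce coefficients mod 4: 3·t ≡ 2 (mod 4).
    The inverse of 3 mod 4 is 3 (since 3·3 = 9 = 2·4 + 1), so t ≡ 3·2 = 6 ≡ 2 (mod 4).
    Then x = 3 + 7·2 = 17, valid modulo lcm(7, 4) = 28: x ≡ 17 (mod 28).
  Combine with x ≡ 3 (mod 13): since gcd(28, 13) = 1, we get a unique residue mod 364.
    Write x = 17 + 28·t and substitute into x ≡ 3 (mod 13): 28·t ≡ 3 − 17 = -14 (mod 13).
    Reduce coefficients mod 13: 2·t ≡ 12 (mod 13).
    The inverse of 2 mod 13 is 7 (since 2·7 = 14 = 1·13 + 1), so t ≡ 7·12 = 84 ≡ 6 (mod 13).
    Then x = 17 + 28·6 = 185, valid modulo lcm(28, 13) = 364: x ≡ 185 (mod 364).
Verify: 185 mod 7 = 3 ✓, 185 mod 4 = 1 ✓, 185 mod 13 = 3 ✓.

x ≡ 185 (mod 364).


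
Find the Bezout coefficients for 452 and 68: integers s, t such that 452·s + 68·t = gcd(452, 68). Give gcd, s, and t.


Euclidean algorithm on (452, 68) — divide until remainder is 0:
  452 = 6 · 68 + 44
  68 = 1 · 44 + 24
  44 = 1 · 24 + 20
  24 = 1 · 20 + 4
  20 = 5 · 4 + 0
gcd(452, 68) = 4.
Track Bezout coefficients alongside the remainders: start with r₀ = 452 = a·1 + b·0 (s = 1, t = 0) and r₁ = 68 = a·0 + b·1 (s = 0, t = 1); each new remainder r_{k+1} = r_{k-1} − q_k·r_k inherits s_{k+1} = s_{k-1} − q_k·s_k, t_{k+1} = t_{k-1} − q_k·t_k, so r_k = a·s_k + b·t_k at every step:
  q = 6: r = 44, s = 1 − 6·0 = 1, t = 0 − 6·1 = -6  (check: 452·1 + 68·(-6) = 44)
  q = 1: r = 24, s = 0 − 1·1 = -1, t = 1 − 1·(-6) = 7  (check: 452·(-1) + 68·7 = 24)
  q = 1: r = 20, s = 1 − 1·(-1) = 2, t = -6 − 1·7 = -13  (check: 452·2 + 68·(-13) = 20)
  q = 1: r = 4, s = -1 − 1·2 = -3, t = 7 − 1·(-13) = 20  (check: 452·(-3) + 68·20 = 4)
The row with r = 4 (the gcd) gives the Bezout coefficients s = -3, t = 20.
Result: 452 · (-3) + 68 · (20) = 4.

gcd(452, 68) = 4; s = -3, t = 20 (check: 452·(-3) + 68·20 = 4).


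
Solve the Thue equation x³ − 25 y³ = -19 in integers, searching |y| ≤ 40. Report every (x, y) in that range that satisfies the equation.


The equation is x³ - 25y³ = -19. For fixed y, x³ = 25·y³ − 19, so a solution requires the RHS to be a perfect cube.
Strategy: iterate y from -40 to 40, compute RHS = 25·y³ − 19, and check whether it is a (positive or negative) perfect cube.
Check small values of y:
  y = 0: RHS = -19 is not a perfect cube.
  y = 1: RHS = 6 is not a perfect cube.
  y = -1: RHS = -44 is not a perfect cube.
  y = 2: RHS = 181 is not a perfect cube.
  y = -2: RHS = -219 is not a perfect cube.
  y = 3: RHS = 656 is not a perfect cube.
  y = -3: RHS = -694 is not a perfect cube.
Continuing the search up to |y| = 40 finds no solutions either.
No (x, y) in the scanned range satisfies the equation.

No integer solutions with |y| ≤ 40.


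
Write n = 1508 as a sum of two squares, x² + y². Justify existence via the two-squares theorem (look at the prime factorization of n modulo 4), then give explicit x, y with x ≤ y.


Step 1: Factor n = 1508 = 2^2 · 13 · 29.
Step 2: Check the mod-4 condition on each prime factor: 2 = 2 (special); 13 ≡ 1 (mod 4), exponent 1; 29 ≡ 1 (mod 4), exponent 1.
All primes ≡ 3 (mod 4) appear to even exponent (or don't appear), so by the two-squares theorem n IS expressible as a sum of two squares.
Step 3: Build a representation. Group n = k² · m with k = 2 and m = 13 · 29 = 377 (a product of primes ≡ 1 (mod 4)); a representation of m scales to one of n via (k·x)² + (k·y)² = k²(x² + y²). Each prime p ≡ 1 (mod 4) is itself a sum of two squares; find a² by testing p − a² for a perfect square:
  13: 13 − 1² = 12, 13 − 2² = 9 = 3² ⇒ 13 = 2² + 3².
  29: 29 − 1² = 28, 29 − 2² = 25 = 5² ⇒ 29 = 2² + 5².
  Combine using the Brahmagupta–Fibonacci identity (a² + b²)(c² + d²) = (ac − bd)² + (ad + bc)² = (ac + bd)² + (ad − bc)²:
  13 · 29 = 377: from (2² + 3²)(2² + 5²), take (2·2 − 3·5, 2·5 + 3·2) = (4 − 15, 10 + 6) = (-11, 16); dropping signs (only squares matter) gives (11, 16); check 11² + 16² = 121 + 256 = 377 ✓.
  Scale by k = 2: (2·11, 2·16) = (22, 32).
Step 4: Order so x ≤ y and verify: 22² + 32² = 484 + 1024 = 1508 = n. ✓

n = 1508 = 22² + 32² (one valid representation with x ≤ y).


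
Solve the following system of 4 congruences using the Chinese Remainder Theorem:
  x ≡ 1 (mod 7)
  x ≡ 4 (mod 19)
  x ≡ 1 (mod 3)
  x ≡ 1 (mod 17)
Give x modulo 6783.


Product of moduli M = 7 · 19 · 3 · 17 = 6783.
Merge one congruence at a time:
  Start: x ≡ 1 (mod 7).
  Combine with x ≡ 4 (mod 19); new modulus lcm = 133.
    Write x = 1 + 7·t and substitute into x ≡ 4 (mod 19): 7·t ≡ 4 − 1 = 3 (mod 19).
    The inverse of 7 mod 19 is 11 (since 7·11 = 77 = 4·19 + 1), so t ≡ 11·3 = 33 ≡ 14 (mod 19).
    Then x = 1 + 7·14 = 99, valid modulo lcm(7, 19) = 133: x ≡ 99 (mod 133).
  Combine with x ≡ 1 (mod 3); new modulus lcm = 399.
    Write x = 99 + 133·t and substitute into x ≡ 1 (mod 3): 133·t ≡ 1 − 99 = -98 (mod 3).
    Reduce coefficients mod 3: 1·t ≡ 1 (mod 3).
    So t ≡ 1 (mod 3).
    Then x = 99 + 133·1 = 232, valid modulo lcm(133, 3) = 399: x ≡ 232 (mod 399).
  Combine with x ≡ 1 (mod 17); new modulus lcm = 6783.
    Write x = 232 + 399·t and substitute into x ≡ 1 (mod 17): 399·t ≡ 1 − 232 = -231 (mod 17).
    Reduce coefficients mod 17: 8·t ≡ 7 (mod 17).
    The inverse of 8 mod 17 is 15 (since 8·15 = 120 = 7·17 + 1), so t ≡ 15·7 = 105 ≡ 3 (mod 17).
    Then x = 232 + 399·3 = 1429, valid modulo lcm(399, 17) = 6783: x ≡ 1429 (mod 6783).
Verify against each original: 1429 mod 7 = 1, 1429 mod 19 = 4, 1429 mod 3 = 1, 1429 mod 17 = 1.

x ≡ 1429 (mod 6783).


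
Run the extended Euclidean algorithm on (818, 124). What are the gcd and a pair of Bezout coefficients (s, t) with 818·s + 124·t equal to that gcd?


Euclidean algorithm on (818, 124) — divide until remainder is 0:
  818 = 6 · 124 + 74
  124 = 1 · 74 + 50
  74 = 1 · 50 + 24
  50 = 2 · 24 + 2
  24 = 12 · 2 + 0
gcd(818, 124) = 2.
Track Bezout coefficients alongside the remainders: start with r₀ = 818 = a·1 + b·0 (s = 1, t = 0) and r₁ = 124 = a·0 + b·1 (s = 0, t = 1); each new remainder r_{k+1} = r_{k-1} − q_k·r_k inherits s_{k+1} = s_{k-1} − q_k·s_k, t_{k+1} = t_{k-1} − q_k·t_k, so r_k = a·s_k + b·t_k at every step:
  q = 6: r = 74, s = 1 − 6·0 = 1, t = 0 − 6·1 = -6  (check: 818·1 + 124·(-6) = 74)
  q = 1: r = 50, s = 0 − 1·1 = -1, t = 1 − 1·(-6) = 7  (check: 818·(-1) + 124·7 = 50)
  q = 1: r = 24, s = 1 − 1·(-1) = 2, t = -6 − 1·7 = -13  (check: 818·2 + 124·(-13) = 24)
  q = 2: r = 2, s = -1 − 2·2 = -5, t = 7 − 2·(-13) = 33  (check: 818·(-5) + 124·33 = 2)
The row with r = 2 (the gcd) gives the Bezout coefficients s = -5, t = 33.
Result: 818 · (-5) + 124 · (33) = 2.

gcd(818, 124) = 2; s = -5, t = 33 (check: 818·(-5) + 124·33 = 2).


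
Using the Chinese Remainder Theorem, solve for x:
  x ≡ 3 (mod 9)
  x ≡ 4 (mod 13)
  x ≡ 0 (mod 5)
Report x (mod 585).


Moduli 9, 13, 5 are pairwise coprime; by CRT there is a unique solution modulo M = 9 · 13 · 5 = 585.
Solve pairwise, accumulating the modulus:
  Start with x ≡ 3 (mod 9).
  Combine with x ≡ 4 (mod 13): since gcd(9, 13) = 1, we get a unique residue mod 117.
    Write x = 3 + 9·t and substitute into x ≡ 4 (mod 13): 9·t ≡ 4 − 3 = 1 (mod 13).
    The inverse of 9 mod 13 is 3 (since 9·3 = 27 = 2·13 + 1), so t ≡ 3·1 = 3 ≡ 3 (mod 13).
    Then x = 3 + 9·3 = 30, valid modulo lcm(9, 13) = 117: x ≡ 30 (mod 117).
  Combine with x ≡ 0 (mod 5): since gcd(117, 5) = 1, we get a unique residue mod 585.
    Write x = 30 + 117·t and substitute into x ≡ 0 (mod 5): 117·t ≡ 0 − 30 = -30 (mod 5).
    Reduce coefficients mod 5: 2·t ≡ 0 (mod 5).
    The inverse of 2 mod 5 is 3 (since 2·3 = 6 = 1·5 + 1), so t ≡ 3·0 = 0 ≡ 0 (mod 5).
    Then x = 30 + 117·0 = 30, valid modulo lcm(117, 5) = 585: x ≡ 30 (mod 585).
Verify: 30 mod 9 = 3 ✓, 30 mod 13 = 4 ✓, 30 mod 5 = 0 ✓.

x ≡ 30 (mod 585).


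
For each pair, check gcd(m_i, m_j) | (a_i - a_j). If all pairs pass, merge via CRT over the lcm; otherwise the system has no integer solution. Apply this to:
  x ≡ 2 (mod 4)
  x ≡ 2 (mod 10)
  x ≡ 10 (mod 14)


Moduli 4, 10, 14 are not pairwise coprime, so CRT works modulo lcm(m_i) when all pairwise compatibility conditions hold.
Pairwise compatibility: gcd(m_i, m_j) must divide a_i - a_j for every pair.
Merge one congruence at a time:
  Start: x ≡ 2 (mod 4).
  Combine with x ≡ 2 (mod 10): gcd(4, 10) = 2; 2 - 2 = 0, which IS divisible by 2, so compatible.
    Write x = 2 + 4·t and substitute into x ≡ 2 (mod 10): 4·t ≡ 2 − 2 = 0 (mod 10).
    Divide the congruence (and modulus) by g = 2: 2·t ≡ 0 (mod 5).
    The inverse of 2 mod 5 is 3 (since 2·3 = 6 = 1·5 + 1), so t ≡ 3·0 = 0 ≡ 0 (mod 5).
    Then x = 2 + 4·0 = 2, valid modulo lcm(4, 10) = 20: x ≡ 2 (mod 20).
  Combine with x ≡ 10 (mod 14): gcd(20, 14) = 2; 10 - 2 = 8, which IS divisible by 2, so compatible.
    Write x = 2 + 20·t and substitute into x ≡ 10 (mod 14): 20·t ≡ 10 − 2 = 8 (mod 14).
    Divide the congruence (and modulus) by g = 2: 10·t ≡ 4 (mod 7).
    Reduce coefficients mod 7: 3·t ≡ 4 (mod 7).
    The inverse of 3 mod 7 is 5 (since 3·5 = 15 = 2·7 + 1), so t ≡ 5·4 = 20 ≡ 6 (mod 7).
    Then x = 2 + 20·6 = 122, valid modulo lcm(20, 14) = 140: x ≡ 122 (mod 140).
Verify: 122 mod 4 = 2, 122 mod 10 = 2, 122 mod 14 = 10.

x ≡ 122 (mod 140).


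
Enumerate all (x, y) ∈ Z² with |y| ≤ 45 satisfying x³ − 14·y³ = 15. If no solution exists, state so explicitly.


The equation is x³ - 14y³ = 15. For fixed y, x³ = 14·y³ + 15, so a solution requires the RHS to be a perfect cube.
Strategy: iterate y from -45 to 45, compute RHS = 14·y³ + 15, and check whether it is a (positive or negative) perfect cube.
Check small values of y:
  y = 0: RHS = 15 is not a perfect cube.
  y = 1: RHS = 29 is not a perfect cube.
  y = -1: RHS = 1 = (1)³ ⇒ x = 1 works.
  y = 2: RHS = 127 is not a perfect cube.
  y = -2: RHS = -97 is not a perfect cube.
  y = 3: RHS = 393 is not a perfect cube.
  y = -3: RHS = -363 is not a perfect cube.
Continuing the search up to |y| = 45 finds no further solutions beyond those listed.
Collected solutions: (1, -1).

Solutions (with |y| ≤ 45): (1, -1).


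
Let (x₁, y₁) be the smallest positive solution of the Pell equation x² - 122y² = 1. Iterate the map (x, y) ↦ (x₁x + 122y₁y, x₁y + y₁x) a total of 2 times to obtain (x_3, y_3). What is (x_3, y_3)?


Step 1: Find the fundamental solution (x₁, y₁) of x² - 122y² = 1.
  Expand √122 as a continued fraction. a₀ = ⌊√122⌋ = 11; iterate m_{k+1} = d_k·a_k − m_k, d_{k+1} = (122 − m_{k+1}²)/d_k, a_{k+1} = ⌊(a₀ + m_{k+1})/d_{k+1}⌋ (starting m₀ = 0, d₀ = 1), with convergents p_k = a_k·p_{k-1} + p_{k-2}, q_k = a_k·q_{k-1} + q_{k-2} (p₋₁ = 1, q₋₁ = 0):
  k = 0: a₀ = 11; p₀/q₀ = 11/1; p₀² − 122·q₀² = 121 − 122 = -1.
  k = 1: m = 11, d = 1, a = ⌊(11 + 11)/1⌋ = 22; p/q = (22·11 + 1)/(22·1 + 0) = 243/22; p² − 122·q² = 59049 − 59048 = 1.
  The first convergent with p² − 122·q² = 1 gives the fundamental solution (x₁, y₁) = (243, 22).
Step 2: Apply the recurrence (x_{n+1}, y_{n+1}) = (x₁x_n + 122y₁y_n, x₁y_n + y₁x_n) repeatedly.
  From (x_1, y_1) = (243, 22): x_2 = 243·243 + 122·22·22 = 118097; y_2 = 243·22 + 22·243 = 10692.
  From (x_2, y_2) = (118097, 10692): x_3 = 243·118097 + 122·22·10692 = 57394899; y_3 = 243·10692 + 22·118097 = 5196290.
Step 3: Verify x_3² - 122·y_3² = 3294174431220201 - 3294174431220200 = 1 (should be 1). ✓

(x_1, y_1) = (243, 22); (x_3, y_3) = (57394899, 5196290).


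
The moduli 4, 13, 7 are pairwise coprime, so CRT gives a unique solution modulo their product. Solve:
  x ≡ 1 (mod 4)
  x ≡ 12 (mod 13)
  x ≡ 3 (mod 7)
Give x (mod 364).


Moduli 4, 13, 7 are pairwise coprime; by CRT there is a unique solution modulo M = 4 · 13 · 7 = 364.
Solve pairwise, accumulating the modulus:
  Start with x ≡ 1 (mod 4).
  Combine with x ≡ 12 (mod 13): since gcd(4, 13) = 1, we get a unique residue mod 52.
    Write x = 1 + 4·t and substitute into x ≡ 12 (mod 13): 4·t ≡ 12 − 1 = 11 (mod 13).
    The inverse of 4 mod 13 is 10 (since 4·10 = 40 = 3·13 + 1), so t ≡ 10·11 = 110 ≡ 6 (mod 13).
    Then x = 1 + 4·6 = 25, valid modulo lcm(4, 13) = 52: x ≡ 25 (mod 52).
  Combine with x ≡ 3 (mod 7): since gcd(52, 7) = 1, we get a unique residue mod 364.
    Write x = 25 + 52·t and substitute into x ≡ 3 (mod 7): 52·t ≡ 3 − 25 = -22 (mod 7).
    Reduce coefficients mod 7: 3·t ≡ 6 (mod 7).
    The inverse of 3 mod 7 is 5 (since 3·5 = 15 = 2·7 + 1), so t ≡ 5·6 = 30 ≡ 2 (mod 7).
    Then x = 25 + 52·2 = 129, valid modulo lcm(52, 7) = 364: x ≡ 129 (mod 364).
Verify: 129 mod 4 = 1 ✓, 129 mod 13 = 12 ✓, 129 mod 7 = 3 ✓.

x ≡ 129 (mod 364).


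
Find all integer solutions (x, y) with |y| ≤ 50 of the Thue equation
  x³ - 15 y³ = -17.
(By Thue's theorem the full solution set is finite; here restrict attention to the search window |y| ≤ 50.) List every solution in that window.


The equation is x³ - 15y³ = -17. For fixed y, x³ = 15·y³ − 17, so a solution requires the RHS to be a perfect cube.
Strategy: iterate y from -50 to 50, compute RHS = 15·y³ − 17, and check whether it is a (positive or negative) perfect cube.
Check small values of y:
  y = 0: RHS = -17 is not a perfect cube.
  y = 1: RHS = -2 is not a perfect cube.
  y = -1: RHS = -32 is not a perfect cube.
  y = 2: RHS = 103 is not a perfect cube.
  y = -2: RHS = -137 is not a perfect cube.
  y = 3: RHS = 388 is not a perfect cube.
  y = -3: RHS = -422 is not a perfect cube.
Continuing the search up to |y| = 50 finds no solutions either.
No (x, y) in the scanned range satisfies the equation.

No integer solutions with |y| ≤ 50.
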